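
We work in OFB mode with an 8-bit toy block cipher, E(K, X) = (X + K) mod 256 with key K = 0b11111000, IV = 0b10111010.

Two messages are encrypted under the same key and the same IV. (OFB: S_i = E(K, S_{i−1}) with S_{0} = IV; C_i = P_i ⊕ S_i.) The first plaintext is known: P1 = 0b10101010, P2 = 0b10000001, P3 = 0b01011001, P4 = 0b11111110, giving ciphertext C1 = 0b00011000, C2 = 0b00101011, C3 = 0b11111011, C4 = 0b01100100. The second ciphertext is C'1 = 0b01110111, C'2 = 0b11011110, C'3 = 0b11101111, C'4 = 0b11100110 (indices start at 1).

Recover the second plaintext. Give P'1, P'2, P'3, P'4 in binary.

In OFB with a reused IV, both messages share the same keystream S_i, so C_i ⊕ C'_i = P_i ⊕ P'_i and thus P'_i = P_i ⊕ C_i ⊕ C'_i.
P'1: 0b10101010 ⊕ 0b00011000 ⊕ 0b01110111 = 0b11000101.
P'2: 0b10000001 ⊕ 0b00101011 ⊕ 0b11011110 = 0b01110100.
P'3: 0b01011001 ⊕ 0b11111011 ⊕ 0b11101111 = 0b01001101.
P'4: 0b11111110 ⊕ 0b01100100 ⊕ 0b11100110 = 0b01111100.

P'1 = 0b11000101, P'2 = 0b01110100, P'3 = 0b01001101, P'4 = 0b01111100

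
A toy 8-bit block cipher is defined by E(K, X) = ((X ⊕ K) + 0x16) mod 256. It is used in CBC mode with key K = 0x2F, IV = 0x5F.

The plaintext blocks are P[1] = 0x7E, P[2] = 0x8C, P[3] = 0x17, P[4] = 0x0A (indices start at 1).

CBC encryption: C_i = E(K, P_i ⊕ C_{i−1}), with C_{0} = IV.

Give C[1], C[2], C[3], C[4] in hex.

C[1]: P[1] ⊕ 0x5F = 0x21; E(K, 0x21) = 0x24.
C[2]: P[2] ⊕ 0x24 = 0xA8; E(K, 0xA8) = 0x9D.
C[3]: P[3] ⊕ 0x9D = 0x8A; E(K, 0x8A) = 0xBB.
C[4]: P[4] ⊕ 0xBB = 0xB1; E(K, 0xB1) = 0xB4.

C[1] = 0x24, C[2] = 0x9D, C[3] = 0xBB, C[4] = 0xB4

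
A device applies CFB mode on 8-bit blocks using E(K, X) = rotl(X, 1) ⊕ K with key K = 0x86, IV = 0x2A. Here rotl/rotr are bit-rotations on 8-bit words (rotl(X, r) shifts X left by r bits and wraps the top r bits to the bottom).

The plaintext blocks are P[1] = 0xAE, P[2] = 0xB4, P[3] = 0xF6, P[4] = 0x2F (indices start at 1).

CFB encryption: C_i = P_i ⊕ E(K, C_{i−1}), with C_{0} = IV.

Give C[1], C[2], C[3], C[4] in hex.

C[1] = 0x7C, C[2] = 0xCA, C[3] = 0xE5, C[4] = 0x62

C[1]: E(K, 0x2A) = 0xD2; 0xAE ⊕ 0xD2 = 0x7C.
C[2]: E(K, 0x7C) = 0x7E; 0xB4 ⊕ 0x7E = 0xCA.
C[3]: E(K, 0xCA) = 0x13; 0xF6 ⊕ 0x13 = 0xE5.
C[4]: E(K, 0xE5) = 0x4D; 0x2F ⊕ 0x4D = 0x62.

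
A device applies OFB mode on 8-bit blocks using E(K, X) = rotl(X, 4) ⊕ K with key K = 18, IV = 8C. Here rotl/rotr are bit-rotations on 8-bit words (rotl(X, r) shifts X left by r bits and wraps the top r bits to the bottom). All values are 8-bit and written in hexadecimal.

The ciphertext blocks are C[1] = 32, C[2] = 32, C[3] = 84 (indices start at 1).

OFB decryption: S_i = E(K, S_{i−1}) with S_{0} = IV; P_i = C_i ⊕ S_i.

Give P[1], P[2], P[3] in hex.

P[1]: S = E(K, 8C) = D0; 32 ⊕ D0 = E2.
P[2]: S = E(K, D0) = 15; 32 ⊕ 15 = 27.
P[3]: S = E(K, 15) = 49; 84 ⊕ 49 = CD.

P[1] = E2, P[2] = 27, P[3] = CD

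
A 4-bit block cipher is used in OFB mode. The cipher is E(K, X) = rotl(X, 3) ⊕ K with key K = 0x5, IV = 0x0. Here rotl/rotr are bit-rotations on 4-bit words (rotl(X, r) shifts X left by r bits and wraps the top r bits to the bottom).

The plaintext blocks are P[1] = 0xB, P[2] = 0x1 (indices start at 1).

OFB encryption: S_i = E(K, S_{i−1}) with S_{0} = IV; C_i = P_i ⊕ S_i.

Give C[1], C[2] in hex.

C[1]: S = E(K, 0x0) = 0x5; 0xB ⊕ 0x5 = 0xE.
C[2]: S = E(K, 0x5) = 0xF; 0x1 ⊕ 0xF = 0xE.

C[1] = 0xE, C[2] = 0xE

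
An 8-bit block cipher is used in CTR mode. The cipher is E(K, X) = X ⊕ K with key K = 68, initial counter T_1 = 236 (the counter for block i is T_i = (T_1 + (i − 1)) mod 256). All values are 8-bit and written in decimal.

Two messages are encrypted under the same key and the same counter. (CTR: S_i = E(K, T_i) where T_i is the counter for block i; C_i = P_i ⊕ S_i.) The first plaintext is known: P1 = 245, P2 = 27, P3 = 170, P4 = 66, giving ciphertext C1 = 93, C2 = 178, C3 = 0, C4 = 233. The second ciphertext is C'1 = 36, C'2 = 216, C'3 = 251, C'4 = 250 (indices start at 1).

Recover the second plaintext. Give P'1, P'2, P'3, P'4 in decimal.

P'1 = 140, P'2 = 113, P'3 = 81, P'4 = 81

In CTR with a reused counter, both messages share the same keystream S_i, so C_i ⊕ C'_i = P_i ⊕ P'_i and thus P'_i = P_i ⊕ C_i ⊕ C'_i.
P'1: 245 ⊕ 93 ⊕ 36 = 140.
P'2: 27 ⊕ 178 ⊕ 216 = 113.
P'3: 170 ⊕ 0 ⊕ 251 = 81.
P'4: 66 ⊕ 233 ⊕ 250 = 81.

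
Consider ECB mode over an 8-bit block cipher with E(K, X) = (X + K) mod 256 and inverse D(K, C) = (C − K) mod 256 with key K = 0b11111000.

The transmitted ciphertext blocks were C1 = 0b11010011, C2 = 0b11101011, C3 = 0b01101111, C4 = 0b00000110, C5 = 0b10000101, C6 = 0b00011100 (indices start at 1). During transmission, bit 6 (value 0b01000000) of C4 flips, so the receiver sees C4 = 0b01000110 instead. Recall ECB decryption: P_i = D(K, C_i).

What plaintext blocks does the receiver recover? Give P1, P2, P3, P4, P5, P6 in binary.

P1 = 0b11011011, P2 = 0b11110011, P3 = 0b01110111, P4 = 0b01001110, P5 = 0b10001101, P6 = 0b00100100

Only C4 changed, to 0b01000110. In ECB, a change in C_i affects only P_i. Decrypting the received ciphertext:
P1: D(K, 0b11010011) = 0b11011011.
P2: D(K, 0b11101011) = 0b11110011.
P3: D(K, 0b01101111) = 0b01110111.
P4: D(K, 0b01000110) = 0b01001110.
P5: D(K, 0b10000101) = 0b10001101.
P6: D(K, 0b00011100) = 0b00100100.
Blocks that differ from the original plaintext: P4.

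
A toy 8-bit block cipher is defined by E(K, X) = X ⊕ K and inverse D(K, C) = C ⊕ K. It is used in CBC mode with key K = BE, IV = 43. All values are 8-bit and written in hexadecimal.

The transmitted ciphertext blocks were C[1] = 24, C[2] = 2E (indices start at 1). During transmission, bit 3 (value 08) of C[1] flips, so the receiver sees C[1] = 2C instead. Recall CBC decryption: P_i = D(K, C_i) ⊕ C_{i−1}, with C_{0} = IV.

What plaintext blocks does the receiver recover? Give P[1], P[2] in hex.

P[1] = D1, P[2] = BC

Only C[1] changed, to 2C. In CBC, a change in C_i garbles P_i and flips the same bit in P_{i+1}. Decrypting the received ciphertext:
P[1]: D(K, 2C) = 92; 92 ⊕ 43 = D1.
P[2]: D(K, 2E) = 90; 90 ⊕ 2C = BC.
Blocks that differ from the original plaintext: P[1], P[2].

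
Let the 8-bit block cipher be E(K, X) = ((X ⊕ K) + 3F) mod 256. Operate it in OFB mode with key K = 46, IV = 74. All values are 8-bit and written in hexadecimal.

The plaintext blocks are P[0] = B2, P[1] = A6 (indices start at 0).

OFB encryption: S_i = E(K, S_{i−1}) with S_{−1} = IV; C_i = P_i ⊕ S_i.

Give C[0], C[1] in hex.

C[0] = C3, C[1] = D0

C[0]: S = E(K, 74) = 71; B2 ⊕ 71 = C3.
C[1]: S = E(K, 71) = 76; A6 ⊕ 76 = D0.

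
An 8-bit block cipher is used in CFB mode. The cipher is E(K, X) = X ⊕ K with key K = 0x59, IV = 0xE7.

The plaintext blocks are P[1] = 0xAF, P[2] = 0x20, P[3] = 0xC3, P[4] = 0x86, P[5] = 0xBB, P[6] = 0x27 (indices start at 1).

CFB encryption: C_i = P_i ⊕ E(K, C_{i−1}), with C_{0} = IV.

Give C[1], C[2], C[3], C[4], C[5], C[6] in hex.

C[1]: E(K, 0xE7) = 0xBE; 0xAF ⊕ 0xBE = 0x11.
C[2]: E(K, 0x11) = 0x48; 0x20 ⊕ 0x48 = 0x68.
C[3]: E(K, 0x68) = 0x31; 0xC3 ⊕ 0x31 = 0xF2.
C[4]: E(K, 0xF2) = 0xAB; 0x86 ⊕ 0xAB = 0x2D.
C[5]: E(K, 0x2D) = 0x74; 0xBB ⊕ 0x74 = 0xCF.
C[6]: E(K, 0xCF) = 0x96; 0x27 ⊕ 0x96 = 0xB1.

C[1] = 0x11, C[2] = 0x68, C[3] = 0xF2, C[4] = 0x2D, C[5] = 0xCF, C[6] = 0xB1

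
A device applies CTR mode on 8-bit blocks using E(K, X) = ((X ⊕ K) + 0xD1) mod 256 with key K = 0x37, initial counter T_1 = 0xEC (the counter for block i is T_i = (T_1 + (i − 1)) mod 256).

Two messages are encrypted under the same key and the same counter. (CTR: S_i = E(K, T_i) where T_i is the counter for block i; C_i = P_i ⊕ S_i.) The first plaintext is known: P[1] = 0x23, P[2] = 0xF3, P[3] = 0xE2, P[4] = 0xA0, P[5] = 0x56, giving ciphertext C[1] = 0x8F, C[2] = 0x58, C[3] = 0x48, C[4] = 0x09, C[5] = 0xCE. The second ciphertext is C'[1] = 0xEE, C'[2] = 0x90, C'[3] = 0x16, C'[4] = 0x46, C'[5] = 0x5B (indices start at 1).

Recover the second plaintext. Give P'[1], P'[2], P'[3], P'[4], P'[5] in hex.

P'[1] = 0x42, P'[2] = 0x3B, P'[3] = 0xBC, P'[4] = 0xEF, P'[5] = 0xC3

In CTR with a reused counter, both messages share the same keystream S_i, so C_i ⊕ C'_i = P_i ⊕ P'_i and thus P'_i = P_i ⊕ C_i ⊕ C'_i.
P'[1]: 0x23 ⊕ 0x8F ⊕ 0xEE = 0x42.
P'[2]: 0xF3 ⊕ 0x58 ⊕ 0x90 = 0x3B.
P'[3]: 0xE2 ⊕ 0x48 ⊕ 0x16 = 0xBC.
P'[4]: 0xA0 ⊕ 0x09 ⊕ 0x46 = 0xEF.
P'[5]: 0x56 ⊕ 0xCE ⊕ 0x5B = 0xC3.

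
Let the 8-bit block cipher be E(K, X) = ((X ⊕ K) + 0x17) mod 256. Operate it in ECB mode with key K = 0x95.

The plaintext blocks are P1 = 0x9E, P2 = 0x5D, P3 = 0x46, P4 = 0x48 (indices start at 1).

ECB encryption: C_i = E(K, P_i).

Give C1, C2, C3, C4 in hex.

C1: E(K, 0x9E) = 0x22.
C2: E(K, 0x5D) = 0xDF.
C3: E(K, 0x46) = 0xEA.
C4: E(K, 0x48) = 0xF4.

C1 = 0x22, C2 = 0xDF, C3 = 0xEA, C4 = 0xF4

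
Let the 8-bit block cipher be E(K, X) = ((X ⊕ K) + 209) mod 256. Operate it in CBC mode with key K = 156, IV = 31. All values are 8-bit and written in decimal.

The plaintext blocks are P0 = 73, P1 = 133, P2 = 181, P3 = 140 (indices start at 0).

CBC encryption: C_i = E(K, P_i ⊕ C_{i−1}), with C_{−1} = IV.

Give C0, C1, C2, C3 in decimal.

C0 = 155, C1 = 83, C2 = 75, C3 = 44

C0: P0 ⊕ 31 = 86; E(K, 86) = 155.
C1: P1 ⊕ 155 = 30; E(K, 30) = 83.
C2: P2 ⊕ 83 = 230; E(K, 230) = 75.
C3: P3 ⊕ 75 = 199; E(K, 199) = 44.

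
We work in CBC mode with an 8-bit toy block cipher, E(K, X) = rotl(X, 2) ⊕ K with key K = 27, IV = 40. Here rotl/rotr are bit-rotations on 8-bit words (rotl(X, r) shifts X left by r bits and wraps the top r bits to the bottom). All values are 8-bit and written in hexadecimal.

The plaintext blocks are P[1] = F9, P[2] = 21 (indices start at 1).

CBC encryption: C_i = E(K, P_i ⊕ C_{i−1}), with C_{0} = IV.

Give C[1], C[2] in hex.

C[1]: P[1] ⊕ 40 = B9; E(K, B9) = C1.
C[2]: P[2] ⊕ C1 = E0; E(K, E0) = A4.

C[1] = C1, C[2] = A4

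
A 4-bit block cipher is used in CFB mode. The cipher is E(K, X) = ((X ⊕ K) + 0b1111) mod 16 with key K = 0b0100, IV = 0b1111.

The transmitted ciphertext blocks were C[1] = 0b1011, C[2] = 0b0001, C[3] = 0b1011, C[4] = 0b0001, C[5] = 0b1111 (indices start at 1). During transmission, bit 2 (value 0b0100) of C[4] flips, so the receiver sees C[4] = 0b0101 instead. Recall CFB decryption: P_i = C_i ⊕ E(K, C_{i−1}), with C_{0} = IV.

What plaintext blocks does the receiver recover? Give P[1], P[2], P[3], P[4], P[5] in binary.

P[1] = 0b0001, P[2] = 0b1111, P[3] = 0b1111, P[4] = 0b1011, P[5] = 0b1111

Only C[4] changed, to 0b0101. In CFB, a change in C_i flips the same bit in P_i and garbles P_{i+1}. Decrypting the received ciphertext:
P[1]: E(K, 0b1111) = 0b1010; 0b1011 ⊕ 0b1010 = 0b0001.
P[2]: E(K, 0b1011) = 0b1110; 0b0001 ⊕ 0b1110 = 0b1111.
P[3]: E(K, 0b0001) = 0b0100; 0b1011 ⊕ 0b0100 = 0b1111.
P[4]: E(K, 0b1011) = 0b1110; 0b0101 ⊕ 0b1110 = 0b1011.
P[5]: E(K, 0b0101) = 0b0000; 0b1111 ⊕ 0b0000 = 0b1111.
Blocks that differ from the original plaintext: P[4], P[5].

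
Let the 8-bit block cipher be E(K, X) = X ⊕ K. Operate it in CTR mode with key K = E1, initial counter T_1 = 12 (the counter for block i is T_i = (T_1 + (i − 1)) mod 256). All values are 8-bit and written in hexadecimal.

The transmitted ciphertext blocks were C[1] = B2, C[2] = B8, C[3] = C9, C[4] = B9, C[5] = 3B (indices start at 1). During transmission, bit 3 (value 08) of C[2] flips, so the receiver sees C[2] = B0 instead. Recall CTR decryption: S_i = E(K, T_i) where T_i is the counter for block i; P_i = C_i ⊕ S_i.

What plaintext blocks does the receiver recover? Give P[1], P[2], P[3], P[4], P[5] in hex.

P[1] = 41, P[2] = 42, P[3] = 3C, P[4] = 4D, P[5] = CC

Only C[2] changed, to B0. In CTR, a change in C_i flips the same bit in P_i only; the keystream is unaffected. Decrypting the received ciphertext:
P[1]: T = 12, S = E(K, T) = F3; B2 ⊕ F3 = 41.
P[2]: T = 13, S = E(K, T) = F2; B0 ⊕ F2 = 42.
P[3]: T = 14, S = E(K, T) = F5; C9 ⊕ F5 = 3C.
P[4]: T = 15, S = E(K, T) = F4; B9 ⊕ F4 = 4D.
P[5]: T = 16, S = E(K, T) = F7; 3B ⊕ F7 = CC.
Blocks that differ from the original plaintext: P[2].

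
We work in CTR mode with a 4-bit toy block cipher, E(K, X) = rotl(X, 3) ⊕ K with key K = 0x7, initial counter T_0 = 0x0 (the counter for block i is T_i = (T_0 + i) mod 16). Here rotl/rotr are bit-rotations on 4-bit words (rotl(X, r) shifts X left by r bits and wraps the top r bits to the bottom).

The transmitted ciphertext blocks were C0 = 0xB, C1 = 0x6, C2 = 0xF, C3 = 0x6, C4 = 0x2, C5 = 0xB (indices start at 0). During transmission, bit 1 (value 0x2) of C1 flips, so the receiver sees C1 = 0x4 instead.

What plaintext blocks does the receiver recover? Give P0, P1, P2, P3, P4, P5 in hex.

P0 = 0xC, P1 = 0xB, P2 = 0x9, P3 = 0x8, P4 = 0x7, P5 = 0x6

CTR decryption: S_i = E(K, T_i) where T_i is the counter for block i; P_i = C_i ⊕ S_i.
Only C1 changed, to 0x4. In CTR, a change in C_i flips the same bit in P_i only; the keystream is unaffected. Decrypting the received ciphertext:
P0: T = 0x0, S = E(K, T) = 0x7; 0xB ⊕ 0x7 = 0xC.
P1: T = 0x1, S = E(K, T) = 0xF; 0x4 ⊕ 0xF = 0xB.
P2: T = 0x2, S = E(K, T) = 0x6; 0xF ⊕ 0x6 = 0x9.
P3: T = 0x3, S = E(K, T) = 0xE; 0x6 ⊕ 0xE = 0x8.
P4: T = 0x4, S = E(K, T) = 0x5; 0x2 ⊕ 0x5 = 0x7.
P5: T = 0x5, S = E(K, T) = 0xD; 0xB ⊕ 0xD = 0x6.
Blocks that differ from the original plaintext: P1.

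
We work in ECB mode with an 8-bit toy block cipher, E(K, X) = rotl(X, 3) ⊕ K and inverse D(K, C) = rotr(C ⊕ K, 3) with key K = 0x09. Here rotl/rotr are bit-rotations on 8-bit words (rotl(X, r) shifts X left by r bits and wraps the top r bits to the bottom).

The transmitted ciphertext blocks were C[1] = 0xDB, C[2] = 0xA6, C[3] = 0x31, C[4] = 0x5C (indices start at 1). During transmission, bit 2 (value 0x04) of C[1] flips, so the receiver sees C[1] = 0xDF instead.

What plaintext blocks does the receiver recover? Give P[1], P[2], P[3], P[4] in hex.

ECB decryption: P_i = D(K, C_i).
Only C[1] changed, to 0xDF. In ECB, a change in C_i affects only P_i. Decrypting the received ciphertext:
P[1]: D(K, 0xDF) = 0xDA.
P[2]: D(K, 0xA6) = 0xF5.
P[3]: D(K, 0x31) = 0x07.
P[4]: D(K, 0x5C) = 0xAA.
Blocks that differ from the original plaintext: P[1].

P[1] = 0xDA, P[2] = 0xF5, P[3] = 0x07, P[4] = 0xAA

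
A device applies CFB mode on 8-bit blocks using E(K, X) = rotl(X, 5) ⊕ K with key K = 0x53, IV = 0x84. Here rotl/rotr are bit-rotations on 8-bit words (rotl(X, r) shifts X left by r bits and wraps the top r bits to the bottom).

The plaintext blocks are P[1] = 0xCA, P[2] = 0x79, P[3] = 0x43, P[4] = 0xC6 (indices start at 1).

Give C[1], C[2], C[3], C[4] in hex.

CFB encryption: C_i = P_i ⊕ E(K, C_{i−1}), with C_{0} = IV.
C[1]: E(K, 0x84) = 0xC3; 0xCA ⊕ 0xC3 = 0x09.
C[2]: E(K, 0x09) = 0x72; 0x79 ⊕ 0x72 = 0x0B.
C[3]: E(K, 0x0B) = 0x32; 0x43 ⊕ 0x32 = 0x71.
C[4]: E(K, 0x71) = 0x7D; 0xC6 ⊕ 0x7D = 0xBB.

C[1] = 0x09, C[2] = 0x0B, C[3] = 0x71, C[4] = 0xBB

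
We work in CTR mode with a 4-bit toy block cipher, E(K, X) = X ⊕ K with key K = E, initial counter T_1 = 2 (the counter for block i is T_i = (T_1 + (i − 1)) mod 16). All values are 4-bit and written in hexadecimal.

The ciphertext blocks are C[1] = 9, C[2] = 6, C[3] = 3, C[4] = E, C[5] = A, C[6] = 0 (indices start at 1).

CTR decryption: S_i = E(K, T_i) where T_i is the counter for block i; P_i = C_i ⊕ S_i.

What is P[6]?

P[6] = 9

P[6]: T = 7, S = E(K, T) = 9; 0 ⊕ 9 = 9.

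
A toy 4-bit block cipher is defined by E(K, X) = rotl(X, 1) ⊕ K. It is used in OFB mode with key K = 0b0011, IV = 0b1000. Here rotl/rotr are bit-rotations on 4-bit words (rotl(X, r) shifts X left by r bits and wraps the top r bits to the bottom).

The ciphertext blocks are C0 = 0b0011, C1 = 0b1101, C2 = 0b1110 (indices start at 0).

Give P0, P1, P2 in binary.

P0 = 0b0001, P1 = 0b1010, P2 = 0b0011

OFB decryption: S_i = E(K, S_{i−1}) with S_{−1} = IV; P_i = C_i ⊕ S_i.
P0: S = E(K, 0b1000) = 0b0010; 0b0011 ⊕ 0b0010 = 0b0001.
P1: S = E(K, 0b0010) = 0b0111; 0b1101 ⊕ 0b0111 = 0b1010.
P2: S = E(K, 0b0111) = 0b1101; 0b1110 ⊕ 0b1101 = 0b0011.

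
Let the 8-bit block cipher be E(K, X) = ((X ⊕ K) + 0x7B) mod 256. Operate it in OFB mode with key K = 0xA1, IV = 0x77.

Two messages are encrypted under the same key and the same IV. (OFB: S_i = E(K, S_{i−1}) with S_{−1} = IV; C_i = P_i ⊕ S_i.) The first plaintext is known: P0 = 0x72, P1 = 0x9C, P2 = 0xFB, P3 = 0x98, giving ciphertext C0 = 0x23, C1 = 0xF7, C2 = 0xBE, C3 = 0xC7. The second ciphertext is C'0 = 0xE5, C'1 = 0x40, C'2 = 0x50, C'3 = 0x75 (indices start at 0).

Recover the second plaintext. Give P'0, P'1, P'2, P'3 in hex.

In OFB with a reused IV, both messages share the same keystream S_i, so C_i ⊕ C'_i = P_i ⊕ P'_i and thus P'_i = P_i ⊕ C_i ⊕ C'_i.
P'0: 0x72 ⊕ 0x23 ⊕ 0xE5 = 0xB4.
P'1: 0x9C ⊕ 0xF7 ⊕ 0x40 = 0x2B.
P'2: 0xFB ⊕ 0xBE ⊕ 0x50 = 0x15.
P'3: 0x98 ⊕ 0xC7 ⊕ 0x75 = 0x2A.

P'0 = 0xB4, P'1 = 0x2B, P'2 = 0x15, P'3 = 0x2A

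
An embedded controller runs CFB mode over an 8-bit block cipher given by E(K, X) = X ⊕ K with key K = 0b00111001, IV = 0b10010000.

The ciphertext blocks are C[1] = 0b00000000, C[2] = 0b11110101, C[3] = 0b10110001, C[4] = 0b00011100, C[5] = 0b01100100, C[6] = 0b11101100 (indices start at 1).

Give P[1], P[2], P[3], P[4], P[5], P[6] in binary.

CFB decryption: P_i = C_i ⊕ E(K, C_{i−1}), with C_{0} = IV.
P[1]: E(K, 0b10010000) = 0b10101001; 0b00000000 ⊕ 0b10101001 = 0b10101001.
P[2]: E(K, 0b00000000) = 0b00111001; 0b11110101 ⊕ 0b00111001 = 0b11001100.
P[3]: E(K, 0b11110101) = 0b11001100; 0b10110001 ⊕ 0b11001100 = 0b01111101.
P[4]: E(K, 0b10110001) = 0b10001000; 0b00011100 ⊕ 0b10001000 = 0b10010100.
P[5]: E(K, 0b00011100) = 0b00100101; 0b01100100 ⊕ 0b00100101 = 0b01000001.
P[6]: E(K, 0b01100100) = 0b01011101; 0b11101100 ⊕ 0b01011101 = 0b10110001.

P[1] = 0b10101001, P[2] = 0b11001100, P[3] = 0b01111101, P[4] = 0b10010100, P[5] = 0b01000001, P[6] = 0b10110001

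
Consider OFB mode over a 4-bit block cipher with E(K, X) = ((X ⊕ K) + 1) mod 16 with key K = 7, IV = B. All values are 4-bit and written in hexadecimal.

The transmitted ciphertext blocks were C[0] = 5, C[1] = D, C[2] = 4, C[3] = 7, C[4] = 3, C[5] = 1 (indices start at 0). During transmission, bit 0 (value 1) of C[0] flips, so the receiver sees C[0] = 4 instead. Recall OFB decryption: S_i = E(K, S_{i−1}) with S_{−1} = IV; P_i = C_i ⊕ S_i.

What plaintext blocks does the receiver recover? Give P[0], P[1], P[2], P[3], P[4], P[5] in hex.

Only C[0] changed, to 4. In OFB, a change in C_i flips the same bit in P_i only; the keystream is unaffected. Decrypting the received ciphertext:
P[0]: S = E(K, B) = D; 4 ⊕ D = 9.
P[1]: S = E(K, D) = B; D ⊕ B = 6.
P[2]: S = E(K, B) = D; 4 ⊕ D = 9.
P[3]: S = E(K, D) = B; 7 ⊕ B = C.
P[4]: S = E(K, B) = D; 3 ⊕ D = E.
P[5]: S = E(K, D) = B; 1 ⊕ B = A.
Blocks that differ from the original plaintext: P[0].

P[0] = 9, P[1] = 6, P[2] = 9, P[3] = C, P[4] = E, P[5] = A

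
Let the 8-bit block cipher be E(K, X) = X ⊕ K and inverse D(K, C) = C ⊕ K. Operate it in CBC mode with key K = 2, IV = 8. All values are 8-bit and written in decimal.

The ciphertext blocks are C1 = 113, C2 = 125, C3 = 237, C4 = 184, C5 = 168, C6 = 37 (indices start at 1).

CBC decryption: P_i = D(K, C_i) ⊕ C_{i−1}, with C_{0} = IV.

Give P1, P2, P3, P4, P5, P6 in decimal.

P1 = 123, P2 = 14, P3 = 146, P4 = 87, P5 = 18, P6 = 143

P1: D(K, 113) = 115; 115 ⊕ 8 = 123.
P2: D(K, 125) = 127; 127 ⊕ 113 = 14.
P3: D(K, 237) = 239; 239 ⊕ 125 = 146.
P4: D(K, 184) = 186; 186 ⊕ 237 = 87.
P5: D(K, 168) = 170; 170 ⊕ 184 = 18.
P6: D(K, 37) = 39; 39 ⊕ 168 = 143.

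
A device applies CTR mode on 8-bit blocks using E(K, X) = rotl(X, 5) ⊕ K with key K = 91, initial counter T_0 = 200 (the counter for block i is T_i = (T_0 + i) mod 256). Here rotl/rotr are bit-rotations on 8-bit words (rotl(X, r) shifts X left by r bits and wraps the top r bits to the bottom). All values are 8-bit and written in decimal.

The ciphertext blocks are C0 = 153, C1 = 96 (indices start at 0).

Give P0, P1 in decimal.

CTR decryption: S_i = E(K, T_i) where T_i is the counter for block i; P_i = C_i ⊕ S_i.
P0: T = 200, S = E(K, T) = 66; 153 ⊕ 66 = 219.
P1: T = 201, S = E(K, T) = 98; 96 ⊕ 98 = 2.

P0 = 219, P1 = 2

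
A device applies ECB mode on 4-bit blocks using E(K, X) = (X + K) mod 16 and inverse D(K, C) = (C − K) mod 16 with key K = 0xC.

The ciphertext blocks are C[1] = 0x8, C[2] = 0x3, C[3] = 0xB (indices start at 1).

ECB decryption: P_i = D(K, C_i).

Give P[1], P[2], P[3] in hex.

P[1] = 0xC, P[2] = 0x7, P[3] = 0xF

P[1]: D(K, 0x8) = 0xC.
P[2]: D(K, 0x3) = 0x7.
P[3]: D(K, 0xB) = 0xF.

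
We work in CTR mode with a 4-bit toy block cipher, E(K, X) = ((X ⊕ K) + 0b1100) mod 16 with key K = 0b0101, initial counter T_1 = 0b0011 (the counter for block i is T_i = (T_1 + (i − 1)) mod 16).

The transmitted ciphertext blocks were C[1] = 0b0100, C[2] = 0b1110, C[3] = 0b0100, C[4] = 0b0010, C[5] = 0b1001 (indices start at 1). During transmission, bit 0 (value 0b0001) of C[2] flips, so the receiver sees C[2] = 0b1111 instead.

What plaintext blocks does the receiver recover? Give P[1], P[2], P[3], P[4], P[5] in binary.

CTR decryption: S_i = E(K, T_i) where T_i is the counter for block i; P_i = C_i ⊕ S_i.
Only C[2] changed, to 0b1111. In CTR, a change in C_i flips the same bit in P_i only; the keystream is unaffected. Decrypting the received ciphertext:
P[1]: T = 0b0011, S = E(K, T) = 0b0010; 0b0100 ⊕ 0b0010 = 0b0110.
P[2]: T = 0b0100, S = E(K, T) = 0b1101; 0b1111 ⊕ 0b1101 = 0b0010.
P[3]: T = 0b0101, S = E(K, T) = 0b1100; 0b0100 ⊕ 0b1100 = 0b1000.
P[4]: T = 0b0110, S = E(K, T) = 0b1111; 0b0010 ⊕ 0b1111 = 0b1101.
P[5]: T = 0b0111, S = E(K, T) = 0b1110; 0b1001 ⊕ 0b1110 = 0b0111.
Blocks that differ from the original plaintext: P[2].

P[1] = 0b0110, P[2] = 0b0010, P[3] = 0b1000, P[4] = 0b1101, P[5] = 0b0111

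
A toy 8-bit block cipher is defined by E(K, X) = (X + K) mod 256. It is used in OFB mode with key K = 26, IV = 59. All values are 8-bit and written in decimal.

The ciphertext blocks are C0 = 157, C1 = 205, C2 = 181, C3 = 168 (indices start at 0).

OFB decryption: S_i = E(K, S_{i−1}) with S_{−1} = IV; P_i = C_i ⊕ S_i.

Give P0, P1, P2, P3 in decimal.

P0 = 200, P1 = 162, P2 = 60, P3 = 11

P0: S = E(K, 59) = 85; 157 ⊕ 85 = 200.
P1: S = E(K, 85) = 111; 205 ⊕ 111 = 162.
P2: S = E(K, 111) = 137; 181 ⊕ 137 = 60.
P3: S = E(K, 137) = 163; 168 ⊕ 163 = 11.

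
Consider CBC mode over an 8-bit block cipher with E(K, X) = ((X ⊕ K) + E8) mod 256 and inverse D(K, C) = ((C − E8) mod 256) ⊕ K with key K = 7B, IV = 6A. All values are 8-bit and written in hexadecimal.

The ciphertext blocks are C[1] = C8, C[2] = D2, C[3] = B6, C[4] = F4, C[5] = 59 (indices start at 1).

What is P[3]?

P[3] = 67

CBC decryption: P_i = D(K, C_i) ⊕ C_{i−1}, with C_{0} = IV.
P[3]: D(K, B6) = B5; B5 ⊕ D2 = 67.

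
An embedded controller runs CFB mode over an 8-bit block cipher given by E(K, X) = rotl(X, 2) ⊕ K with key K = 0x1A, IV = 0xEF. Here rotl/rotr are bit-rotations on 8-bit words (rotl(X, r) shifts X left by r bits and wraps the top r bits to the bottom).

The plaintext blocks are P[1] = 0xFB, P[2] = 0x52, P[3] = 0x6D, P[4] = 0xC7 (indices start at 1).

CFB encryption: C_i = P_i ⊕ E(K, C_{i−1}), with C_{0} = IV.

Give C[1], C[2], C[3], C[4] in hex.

C[1]: E(K, 0xEF) = 0xA5; 0xFB ⊕ 0xA5 = 0x5E.
C[2]: E(K, 0x5E) = 0x63; 0x52 ⊕ 0x63 = 0x31.
C[3]: E(K, 0x31) = 0xDE; 0x6D ⊕ 0xDE = 0xB3.
C[4]: E(K, 0xB3) = 0xD4; 0xC7 ⊕ 0xD4 = 0x13.

C[1] = 0x5E, C[2] = 0x31, C[3] = 0xB3, C[4] = 0x13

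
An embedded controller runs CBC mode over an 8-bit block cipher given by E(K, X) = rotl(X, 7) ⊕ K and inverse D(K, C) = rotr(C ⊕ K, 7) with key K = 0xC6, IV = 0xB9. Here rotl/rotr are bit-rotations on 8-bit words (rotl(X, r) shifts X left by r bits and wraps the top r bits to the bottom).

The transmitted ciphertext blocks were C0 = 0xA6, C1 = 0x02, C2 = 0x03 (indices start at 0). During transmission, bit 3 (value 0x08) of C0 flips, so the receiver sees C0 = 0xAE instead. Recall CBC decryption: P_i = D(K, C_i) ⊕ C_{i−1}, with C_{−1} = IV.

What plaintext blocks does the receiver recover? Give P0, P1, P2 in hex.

P0 = 0x69, P1 = 0x27, P2 = 0x89

Only C0 changed, to 0xAE. In CBC, a change in C_i garbles P_i and flips the same bit in P_{i+1}. Decrypting the received ciphertext:
P0: D(K, 0xAE) = 0xD0; 0xD0 ⊕ 0xB9 = 0x69.
P1: D(K, 0x02) = 0x89; 0x89 ⊕ 0xAE = 0x27.
P2: D(K, 0x03) = 0x8B; 0x8B ⊕ 0x02 = 0x89.
Blocks that differ from the original plaintext: P0, P1.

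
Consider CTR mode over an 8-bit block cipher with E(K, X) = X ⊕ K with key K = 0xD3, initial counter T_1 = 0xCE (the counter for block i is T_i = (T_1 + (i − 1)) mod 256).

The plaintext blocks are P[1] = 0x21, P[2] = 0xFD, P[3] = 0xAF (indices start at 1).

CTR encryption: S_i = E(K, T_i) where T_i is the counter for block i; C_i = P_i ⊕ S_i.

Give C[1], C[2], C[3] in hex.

C[1]: T = 0xCE, S = E(K, T) = 0x1D; 0x21 ⊕ 0x1D = 0x3C.
C[2]: T = 0xCF, S = E(K, T) = 0x1C; 0xFD ⊕ 0x1C = 0xE1.
C[3]: T = 0xD0, S = E(K, T) = 0x03; 0xAF ⊕ 0x03 = 0xAC.

C[1] = 0x3C, C[2] = 0xE1, C[3] = 0xAC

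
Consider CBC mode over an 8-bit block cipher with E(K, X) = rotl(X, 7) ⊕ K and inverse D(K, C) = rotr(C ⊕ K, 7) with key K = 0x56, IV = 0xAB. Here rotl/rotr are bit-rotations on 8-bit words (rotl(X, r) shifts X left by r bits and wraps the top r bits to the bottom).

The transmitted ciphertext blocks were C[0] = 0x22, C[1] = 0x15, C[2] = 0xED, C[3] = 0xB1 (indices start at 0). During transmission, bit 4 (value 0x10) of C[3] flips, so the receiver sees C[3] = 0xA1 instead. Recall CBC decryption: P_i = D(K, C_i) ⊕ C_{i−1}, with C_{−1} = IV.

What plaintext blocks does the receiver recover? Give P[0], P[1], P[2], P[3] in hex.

P[0] = 0x43, P[1] = 0xA4, P[2] = 0x62, P[3] = 0x02

Only C[3] changed, to 0xA1. In CBC, a change in C_i garbles P_i and flips the same bit in P_{i+1}. Decrypting the received ciphertext:
P[0]: D(K, 0x22) = 0xE8; 0xE8 ⊕ 0xAB = 0x43.
P[1]: D(K, 0x15) = 0x86; 0x86 ⊕ 0x22 = 0xA4.
P[2]: D(K, 0xED) = 0x77; 0x77 ⊕ 0x15 = 0x62.
P[3]: D(K, 0xA1) = 0xEF; 0xEF ⊕ 0xED = 0x02.
Blocks that differ from the original plaintext: P[3].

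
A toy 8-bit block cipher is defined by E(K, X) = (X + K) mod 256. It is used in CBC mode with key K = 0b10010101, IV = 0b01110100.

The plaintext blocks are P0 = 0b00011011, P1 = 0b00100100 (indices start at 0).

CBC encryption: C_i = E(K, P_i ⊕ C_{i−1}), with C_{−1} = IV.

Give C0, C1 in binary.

C0: P0 ⊕ 0b01110100 = 0b01101111; E(K, 0b01101111) = 0b00000100.
C1: P1 ⊕ 0b00000100 = 0b00100000; E(K, 0b00100000) = 0b10110101.

C0 = 0b00000100, C1 = 0b10110101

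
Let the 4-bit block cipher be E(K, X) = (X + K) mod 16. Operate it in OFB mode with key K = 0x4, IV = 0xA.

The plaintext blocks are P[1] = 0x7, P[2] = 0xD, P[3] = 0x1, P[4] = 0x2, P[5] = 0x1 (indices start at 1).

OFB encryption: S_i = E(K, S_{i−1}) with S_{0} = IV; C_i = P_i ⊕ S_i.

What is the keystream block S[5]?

C[1]: S = E(K, 0xA) = 0xE; 0x7 ⊕ 0xE = 0x9.
C[2]: S = E(K, 0xE) = 0x2; 0xD ⊕ 0x2 = 0xF.
C[3]: S = E(K, 0x2) = 0x6; 0x1 ⊕ 0x6 = 0x7.
C[4]: S = E(K, 0x6) = 0xA; 0x2 ⊕ 0xA = 0x8.
C[5]: S = E(K, 0xA) = 0xE; 0x1 ⊕ 0xE = 0xF.
So S[5] = 0xE.

0xE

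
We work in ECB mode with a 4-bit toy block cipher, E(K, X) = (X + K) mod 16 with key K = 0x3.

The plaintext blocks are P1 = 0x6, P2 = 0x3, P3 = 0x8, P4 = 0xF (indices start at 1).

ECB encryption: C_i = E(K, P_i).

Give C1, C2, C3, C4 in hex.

C1: E(K, 0x6) = 0x9.
C2: E(K, 0x3) = 0x6.
C3: E(K, 0x8) = 0xB.
C4: E(K, 0xF) = 0x2.

C1 = 0x9, C2 = 0x6, C3 = 0xB, C4 = 0x2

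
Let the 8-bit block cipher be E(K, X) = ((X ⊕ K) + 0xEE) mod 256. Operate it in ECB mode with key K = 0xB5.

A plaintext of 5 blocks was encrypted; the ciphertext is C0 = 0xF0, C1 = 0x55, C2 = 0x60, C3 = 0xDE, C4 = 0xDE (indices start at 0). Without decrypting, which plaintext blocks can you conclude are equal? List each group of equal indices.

P3 = P4

ECB encrypts each block independently with the same key, so equal ciphertext blocks imply equal plaintext blocks.
C3 = C4 = 0xDE, so P3 = P4.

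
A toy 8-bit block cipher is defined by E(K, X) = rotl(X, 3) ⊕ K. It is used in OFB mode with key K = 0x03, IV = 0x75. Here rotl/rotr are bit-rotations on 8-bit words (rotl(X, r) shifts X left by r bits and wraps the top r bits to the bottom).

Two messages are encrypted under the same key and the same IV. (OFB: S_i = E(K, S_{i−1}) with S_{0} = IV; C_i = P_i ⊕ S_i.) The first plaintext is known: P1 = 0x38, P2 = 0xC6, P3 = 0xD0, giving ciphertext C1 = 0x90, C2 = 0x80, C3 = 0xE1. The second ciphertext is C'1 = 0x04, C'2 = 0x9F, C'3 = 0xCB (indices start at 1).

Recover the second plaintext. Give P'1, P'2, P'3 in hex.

In OFB with a reused IV, both messages share the same keystream S_i, so C_i ⊕ C'_i = P_i ⊕ P'_i and thus P'_i = P_i ⊕ C_i ⊕ C'_i.
P'1: 0x38 ⊕ 0x90 ⊕ 0x04 = 0xAC.
P'2: 0xC6 ⊕ 0x80 ⊕ 0x9F = 0xD9.
P'3: 0xD0 ⊕ 0xE1 ⊕ 0xCB = 0xFA.

P'1 = 0xAC, P'2 = 0xD9, P'3 = 0xFA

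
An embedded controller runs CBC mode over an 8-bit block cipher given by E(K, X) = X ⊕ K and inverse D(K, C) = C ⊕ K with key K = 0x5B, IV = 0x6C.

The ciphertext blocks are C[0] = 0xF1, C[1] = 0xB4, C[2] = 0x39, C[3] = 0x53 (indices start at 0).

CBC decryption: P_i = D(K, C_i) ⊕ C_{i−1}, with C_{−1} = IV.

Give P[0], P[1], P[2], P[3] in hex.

P[0]: D(K, 0xF1) = 0xAA; 0xAA ⊕ 0x6C = 0xC6.
P[1]: D(K, 0xB4) = 0xEF; 0xEF ⊕ 0xF1 = 0x1E.
P[2]: D(K, 0x39) = 0x62; 0x62 ⊕ 0xB4 = 0xD6.
P[3]: D(K, 0x53) = 0x08; 0x08 ⊕ 0x39 = 0x31.

P[0] = 0xC6, P[1] = 0x1E, P[2] = 0xD6, P[3] = 0x31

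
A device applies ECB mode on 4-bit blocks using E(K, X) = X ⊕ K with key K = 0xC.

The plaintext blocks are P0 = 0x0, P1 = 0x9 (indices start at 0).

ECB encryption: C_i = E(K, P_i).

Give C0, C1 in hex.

C0 = 0xC, C1 = 0x5

C0: E(K, 0x0) = 0xC.
C1: E(K, 0x9) = 0x5.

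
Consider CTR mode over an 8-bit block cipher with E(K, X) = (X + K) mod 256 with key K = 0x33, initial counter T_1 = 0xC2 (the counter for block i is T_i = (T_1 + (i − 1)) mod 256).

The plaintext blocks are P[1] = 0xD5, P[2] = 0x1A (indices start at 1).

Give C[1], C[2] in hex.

CTR encryption: S_i = E(K, T_i) where T_i is the counter for block i; C_i = P_i ⊕ S_i.
C[1]: T = 0xC2, S = E(K, T) = 0xF5; 0xD5 ⊕ 0xF5 = 0x20.
C[2]: T = 0xC3, S = E(K, T) = 0xF6; 0x1A ⊕ 0xF6 = 0xEC.

C[1] = 0x20, C[2] = 0xEC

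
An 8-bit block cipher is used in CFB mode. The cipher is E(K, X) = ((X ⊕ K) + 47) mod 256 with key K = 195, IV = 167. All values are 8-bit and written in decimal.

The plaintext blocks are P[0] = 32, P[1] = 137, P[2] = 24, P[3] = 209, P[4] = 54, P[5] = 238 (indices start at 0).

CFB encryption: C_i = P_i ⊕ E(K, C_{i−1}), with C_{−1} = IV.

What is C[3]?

C[3] = 223

C[0]: E(K, 167) = 147; 32 ⊕ 147 = 179.
C[1]: E(K, 179) = 159; 137 ⊕ 159 = 22.
C[2]: E(K, 22) = 4; 24 ⊕ 4 = 28.
C[3]: E(K, 28) = 14; 209 ⊕ 14 = 223.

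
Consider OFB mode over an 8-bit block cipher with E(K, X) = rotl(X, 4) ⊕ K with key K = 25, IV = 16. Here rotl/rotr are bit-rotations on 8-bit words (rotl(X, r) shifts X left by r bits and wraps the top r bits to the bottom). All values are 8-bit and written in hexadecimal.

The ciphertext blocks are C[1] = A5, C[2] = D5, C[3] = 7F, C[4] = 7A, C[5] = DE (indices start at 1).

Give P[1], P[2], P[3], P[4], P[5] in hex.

OFB decryption: S_i = E(K, S_{i−1}) with S_{0} = IV; P_i = C_i ⊕ S_i.
P[1]: S = E(K, 16) = 44; A5 ⊕ 44 = E1.
P[2]: S = E(K, 44) = 61; D5 ⊕ 61 = B4.
P[3]: S = E(K, 61) = 33; 7F ⊕ 33 = 4C.
P[4]: S = E(K, 33) = 16; 7A ⊕ 16 = 6C.
P[5]: S = E(K, 16) = 44; DE ⊕ 44 = 9A.

P[1] = E1, P[2] = B4, P[3] = 4C, P[4] = 6C, P[5] = 9A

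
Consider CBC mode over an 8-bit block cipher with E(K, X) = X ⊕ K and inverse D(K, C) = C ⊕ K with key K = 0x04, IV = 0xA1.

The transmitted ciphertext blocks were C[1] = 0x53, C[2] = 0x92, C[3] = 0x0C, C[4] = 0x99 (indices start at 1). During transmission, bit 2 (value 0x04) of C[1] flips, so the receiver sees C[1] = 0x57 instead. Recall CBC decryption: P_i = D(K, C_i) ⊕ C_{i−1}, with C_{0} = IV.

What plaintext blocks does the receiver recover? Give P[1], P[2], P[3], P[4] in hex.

P[1] = 0xF2, P[2] = 0xC1, P[3] = 0x9A, P[4] = 0x91

Only C[1] changed, to 0x57. In CBC, a change in C_i garbles P_i and flips the same bit in P_{i+1}. Decrypting the received ciphertext:
P[1]: D(K, 0x57) = 0x53; 0x53 ⊕ 0xA1 = 0xF2.
P[2]: D(K, 0x92) = 0x96; 0x96 ⊕ 0x57 = 0xC1.
P[3]: D(K, 0x0C) = 0x08; 0x08 ⊕ 0x92 = 0x9A.
P[4]: D(K, 0x99) = 0x9D; 0x9D ⊕ 0x0C = 0x91.
Blocks that differ from the original plaintext: P[1], P[2].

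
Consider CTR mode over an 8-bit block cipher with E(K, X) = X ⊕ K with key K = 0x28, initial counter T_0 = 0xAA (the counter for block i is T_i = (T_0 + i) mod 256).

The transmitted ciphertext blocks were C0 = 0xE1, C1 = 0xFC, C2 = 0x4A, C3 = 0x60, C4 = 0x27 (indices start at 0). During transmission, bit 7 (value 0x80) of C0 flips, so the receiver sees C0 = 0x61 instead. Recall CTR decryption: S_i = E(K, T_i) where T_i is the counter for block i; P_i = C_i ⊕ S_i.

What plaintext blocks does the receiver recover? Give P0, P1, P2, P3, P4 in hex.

P0 = 0xE3, P1 = 0x7F, P2 = 0xCE, P3 = 0xE5, P4 = 0xA1

Only C0 changed, to 0x61. In CTR, a change in C_i flips the same bit in P_i only; the keystream is unaffected. Decrypting the received ciphertext:
P0: T = 0xAA, S = E(K, T) = 0x82; 0x61 ⊕ 0x82 = 0xE3.
P1: T = 0xAB, S = E(K, T) = 0x83; 0xFC ⊕ 0x83 = 0x7F.
P2: T = 0xAC, S = E(K, T) = 0x84; 0x4A ⊕ 0x84 = 0xCE.
P3: T = 0xAD, S = E(K, T) = 0x85; 0x60 ⊕ 0x85 = 0xE5.
P4: T = 0xAE, S = E(K, T) = 0x86; 0x27 ⊕ 0x86 = 0xA1.
Blocks that differ from the original plaintext: P0.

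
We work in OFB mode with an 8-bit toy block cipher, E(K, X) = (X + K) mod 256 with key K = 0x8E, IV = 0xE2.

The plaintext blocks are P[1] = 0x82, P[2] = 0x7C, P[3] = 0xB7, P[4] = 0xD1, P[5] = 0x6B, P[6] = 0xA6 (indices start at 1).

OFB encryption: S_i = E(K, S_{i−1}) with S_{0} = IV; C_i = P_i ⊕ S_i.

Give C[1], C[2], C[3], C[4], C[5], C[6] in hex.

C[1]: S = E(K, 0xE2) = 0x70; 0x82 ⊕ 0x70 = 0xF2.
C[2]: S = E(K, 0x70) = 0xFE; 0x7C ⊕ 0xFE = 0x82.
C[3]: S = E(K, 0xFE) = 0x8C; 0xB7 ⊕ 0x8C = 0x3B.
C[4]: S = E(K, 0x8C) = 0x1A; 0xD1 ⊕ 0x1A = 0xCB.
C[5]: S = E(K, 0x1A) = 0xA8; 0x6B ⊕ 0xA8 = 0xC3.
C[6]: S = E(K, 0xA8) = 0x36; 0xA6 ⊕ 0x36 = 0x90.

C[1] = 0xF2, C[2] = 0x82, C[3] = 0x3B, C[4] = 0xCB, C[5] = 0xC3, C[6] = 0x90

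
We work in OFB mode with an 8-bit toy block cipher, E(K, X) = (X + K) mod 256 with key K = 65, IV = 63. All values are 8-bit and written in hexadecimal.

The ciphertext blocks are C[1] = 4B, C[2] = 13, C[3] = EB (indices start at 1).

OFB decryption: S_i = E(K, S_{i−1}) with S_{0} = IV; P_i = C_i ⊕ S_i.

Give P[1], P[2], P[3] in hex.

P[1]: S = E(K, 63) = C8; 4B ⊕ C8 = 83.
P[2]: S = E(K, C8) = 2D; 13 ⊕ 2D = 3E.
P[3]: S = E(K, 2D) = 92; EB ⊕ 92 = 79.

P[1] = 83, P[2] = 3E, P[3] = 79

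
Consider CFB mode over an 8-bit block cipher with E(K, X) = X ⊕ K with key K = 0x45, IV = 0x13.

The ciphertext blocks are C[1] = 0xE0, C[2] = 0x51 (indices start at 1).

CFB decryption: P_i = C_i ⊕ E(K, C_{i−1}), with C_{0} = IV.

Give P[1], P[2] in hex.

P[1] = 0xB6, P[2] = 0xF4

P[1]: E(K, 0x13) = 0x56; 0xE0 ⊕ 0x56 = 0xB6.
P[2]: E(K, 0xE0) = 0xA5; 0x51 ⊕ 0xA5 = 0xF4.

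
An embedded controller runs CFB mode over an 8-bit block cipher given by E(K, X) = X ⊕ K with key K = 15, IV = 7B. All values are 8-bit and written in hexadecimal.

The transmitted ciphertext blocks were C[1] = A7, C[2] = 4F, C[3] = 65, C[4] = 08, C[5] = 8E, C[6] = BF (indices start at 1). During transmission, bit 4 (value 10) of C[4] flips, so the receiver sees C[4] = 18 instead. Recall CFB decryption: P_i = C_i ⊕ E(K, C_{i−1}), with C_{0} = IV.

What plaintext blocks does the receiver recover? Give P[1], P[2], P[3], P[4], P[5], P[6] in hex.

Only C[4] changed, to 18. In CFB, a change in C_i flips the same bit in P_i and garbles P_{i+1}. Decrypting the received ciphertext:
P[1]: E(K, 7B) = 6E; A7 ⊕ 6E = C9.
P[2]: E(K, A7) = B2; 4F ⊕ B2 = FD.
P[3]: E(K, 4F) = 5A; 65 ⊕ 5A = 3F.
P[4]: E(K, 65) = 70; 18 ⊕ 70 = 68.
P[5]: E(K, 18) = 0D; 8E ⊕ 0D = 83.
P[6]: E(K, 8E) = 9B; BF ⊕ 9B = 24.
Blocks that differ from the original plaintext: P[4], P[5].

P[1] = C9, P[2] = FD, P[3] = 3F, P[4] = 68, P[5] = 83, P[6] = 24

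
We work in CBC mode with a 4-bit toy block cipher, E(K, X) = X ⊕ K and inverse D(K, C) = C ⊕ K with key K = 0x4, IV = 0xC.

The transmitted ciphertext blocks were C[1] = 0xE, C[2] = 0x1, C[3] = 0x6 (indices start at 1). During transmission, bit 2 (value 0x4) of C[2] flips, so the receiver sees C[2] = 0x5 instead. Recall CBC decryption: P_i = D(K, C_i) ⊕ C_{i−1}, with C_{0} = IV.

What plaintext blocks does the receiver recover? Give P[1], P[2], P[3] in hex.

P[1] = 0x6, P[2] = 0xF, P[3] = 0x7

Only C[2] changed, to 0x5. In CBC, a change in C_i garbles P_i and flips the same bit in P_{i+1}. Decrypting the received ciphertext:
P[1]: D(K, 0xE) = 0xA; 0xA ⊕ 0xC = 0x6.
P[2]: D(K, 0x5) = 0x1; 0x1 ⊕ 0xE = 0xF.
P[3]: D(K, 0x6) = 0x2; 0x2 ⊕ 0x5 = 0x7.
Blocks that differ from the original plaintext: P[2], P[3].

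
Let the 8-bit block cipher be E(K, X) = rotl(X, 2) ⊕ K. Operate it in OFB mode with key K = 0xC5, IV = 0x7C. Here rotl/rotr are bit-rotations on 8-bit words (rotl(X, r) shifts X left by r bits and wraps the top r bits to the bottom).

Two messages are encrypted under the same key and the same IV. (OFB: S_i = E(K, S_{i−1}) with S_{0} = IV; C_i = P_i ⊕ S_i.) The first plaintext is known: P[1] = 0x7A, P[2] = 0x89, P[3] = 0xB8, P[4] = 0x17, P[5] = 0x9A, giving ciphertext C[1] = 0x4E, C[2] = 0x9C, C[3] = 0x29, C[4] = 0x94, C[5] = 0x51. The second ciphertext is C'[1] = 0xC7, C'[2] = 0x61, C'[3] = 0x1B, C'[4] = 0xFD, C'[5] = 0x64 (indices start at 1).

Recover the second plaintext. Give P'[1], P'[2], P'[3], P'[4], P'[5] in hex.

P'[1] = 0xF3, P'[2] = 0x74, P'[3] = 0x8A, P'[4] = 0x7E, P'[5] = 0xAF

In OFB with a reused IV, both messages share the same keystream S_i, so C_i ⊕ C'_i = P_i ⊕ P'_i and thus P'_i = P_i ⊕ C_i ⊕ C'_i.
P'[1]: 0x7A ⊕ 0x4E ⊕ 0xC7 = 0xF3.
P'[2]: 0x89 ⊕ 0x9C ⊕ 0x61 = 0x74.
P'[3]: 0xB8 ⊕ 0x29 ⊕ 0x1B = 0x8A.
P'[4]: 0x17 ⊕ 0x94 ⊕ 0xFD = 0x7E.
P'[5]: 0x9A ⊕ 0x51 ⊕ 0x64 = 0xAF.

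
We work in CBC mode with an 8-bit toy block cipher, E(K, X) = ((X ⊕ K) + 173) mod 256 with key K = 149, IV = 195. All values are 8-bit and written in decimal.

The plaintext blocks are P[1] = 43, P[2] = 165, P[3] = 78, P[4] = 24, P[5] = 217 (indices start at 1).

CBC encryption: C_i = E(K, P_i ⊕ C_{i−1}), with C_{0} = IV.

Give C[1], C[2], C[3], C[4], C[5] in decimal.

C[1]: P[1] ⊕ 195 = 232; E(K, 232) = 42.
C[2]: P[2] ⊕ 42 = 143; E(K, 143) = 199.
C[3]: P[3] ⊕ 199 = 137; E(K, 137) = 201.
C[4]: P[4] ⊕ 201 = 209; E(K, 209) = 241.
C[5]: P[5] ⊕ 241 = 40; E(K, 40) = 106.

C[1] = 42, C[2] = 199, C[3] = 201, C[4] = 241, C[5] = 106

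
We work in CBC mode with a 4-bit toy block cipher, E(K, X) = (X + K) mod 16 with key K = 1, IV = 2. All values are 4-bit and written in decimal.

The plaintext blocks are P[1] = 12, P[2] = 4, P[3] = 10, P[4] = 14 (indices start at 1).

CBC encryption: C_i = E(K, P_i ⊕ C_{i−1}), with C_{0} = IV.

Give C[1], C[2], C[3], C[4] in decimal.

C[1] = 15, C[2] = 12, C[3] = 7, C[4] = 10

C[1]: P[1] ⊕ 2 = 14; E(K, 14) = 15.
C[2]: P[2] ⊕ 15 = 11; E(K, 11) = 12.
C[3]: P[3] ⊕ 12 = 6; E(K, 6) = 7.
C[4]: P[4] ⊕ 7 = 9; E(K, 9) = 10.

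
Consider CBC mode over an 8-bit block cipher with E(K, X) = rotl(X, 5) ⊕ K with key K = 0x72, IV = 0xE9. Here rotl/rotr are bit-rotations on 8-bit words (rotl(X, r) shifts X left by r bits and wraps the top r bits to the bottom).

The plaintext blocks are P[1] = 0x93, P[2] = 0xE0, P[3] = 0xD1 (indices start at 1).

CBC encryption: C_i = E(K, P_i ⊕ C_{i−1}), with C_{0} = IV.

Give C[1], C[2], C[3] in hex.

C[1] = 0x3D, C[2] = 0xC9, C[3] = 0x71

C[1]: P[1] ⊕ 0xE9 = 0x7A; E(K, 0x7A) = 0x3D.
C[2]: P[2] ⊕ 0x3D = 0xDD; E(K, 0xDD) = 0xC9.
C[3]: P[3] ⊕ 0xC9 = 0x18; E(K, 0x18) = 0x71.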